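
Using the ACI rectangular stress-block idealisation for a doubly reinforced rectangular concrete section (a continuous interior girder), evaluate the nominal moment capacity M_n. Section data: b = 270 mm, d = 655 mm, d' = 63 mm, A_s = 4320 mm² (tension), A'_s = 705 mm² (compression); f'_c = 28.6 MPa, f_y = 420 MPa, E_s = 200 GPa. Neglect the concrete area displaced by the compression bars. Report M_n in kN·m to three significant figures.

Assume both tension and compression steel yield.
Net tension couple steel: A_s − A'_s = 3615 mm².
a = (A_s − A'_s) f_y / (0.85 f'_c b) = 1518300/(0.85 × 28.6 × 270) = 231.32 mm.
c = a/β₁ = 231.32/0.846 = 273.43 mm; ε'_s = 0.003(c − d')/c = 0.0023 ≥ f_y/E_s = 0.0021, so compression steel does yield.
M_n = (A_s − A'_s) f_y (d − a/2) + A'_s f_y (d − d') = [1518300 × (655 − 115.66) + 296100 × (655 − 63)] × 10⁻⁶ = 818.88 + 175.29 = 994.17 kN·m.

M_n ≈ 994 kN·m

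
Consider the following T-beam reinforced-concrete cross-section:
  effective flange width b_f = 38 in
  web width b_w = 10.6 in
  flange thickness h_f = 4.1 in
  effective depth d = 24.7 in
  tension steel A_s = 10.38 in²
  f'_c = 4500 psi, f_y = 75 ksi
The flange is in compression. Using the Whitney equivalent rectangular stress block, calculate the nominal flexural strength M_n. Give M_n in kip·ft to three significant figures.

M_n ≈ 1400 kip·ft

Tension: T = A_s f_y = 10.38 × 75 = 778.5 kips.
Try a within the flange: a = T/(0.85 f'_c b_f) = 778.5/(0.85 × 4.5 × 38) = 5.356 in.
a = 5.356 > h_f = 4.1 in: the block extends into the web. Split into flange-overhang and web parts.
C_f = 0.85 f'_c (b_f − b_w) h_f = 0.85 × 4.5 × (38 − 10.6) × 4.1 = 429.7 kips.
Remaining web compression depth: a_w = (T − C_f)/(0.85 f'_c b_w) = (778.5 − 429.7)/(0.85 × 4.5 × 10.6) = 8.603 in.
M_n = C_f(d − h_f/2) + (T − C_f)(d − a_w/2) = 429.7 × (24.7 − 2.05) + 348.8 × (24.7 − 4.3015) = 9732.7 + 7115.0 = 16847.7 kip·in.
M_n = 16847.7/12 = 1403.98 kip·ft.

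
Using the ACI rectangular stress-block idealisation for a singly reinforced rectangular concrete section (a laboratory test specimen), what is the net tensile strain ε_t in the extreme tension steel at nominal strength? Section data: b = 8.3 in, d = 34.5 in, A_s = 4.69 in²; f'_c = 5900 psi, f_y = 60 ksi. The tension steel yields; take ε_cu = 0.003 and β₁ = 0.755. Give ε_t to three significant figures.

a = A_s f_y/(0.85 f'_c b) = 6.760 in.
β₁ = 0.755, so c = a/β₁ = 6.760/0.755 = 8.954 in.
From the linear strain diagram with ε_cu = 0.003: ε_t = 0.003 (d − c)/c = 0.003 × (34.5 − 8.954)/8.954 = 0.00856.
Since ε_t ≥ 0.005, the section is tension-controlled.

ε_t ≈ 0.00856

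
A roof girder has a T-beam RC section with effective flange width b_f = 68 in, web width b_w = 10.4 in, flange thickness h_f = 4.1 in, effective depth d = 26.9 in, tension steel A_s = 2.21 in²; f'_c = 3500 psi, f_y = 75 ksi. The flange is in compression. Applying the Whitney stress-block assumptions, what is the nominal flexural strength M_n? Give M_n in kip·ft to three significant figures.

Tension: T = A_s f_y = 2.21 × 75 = 165.75 kips.
Try a within the flange: a = T/(0.85 f'_c b_f) = 165.75/(0.85 × 3.5 × 68) = 0.819 in.
Since a = 0.819 ≤ h_f = 4.1 in, the stress block lies entirely in the flange; analyse as a rectangular beam of width b_f.
M_n = T(d − a/2) = 165.75 × (26.9 − 0.4095) = 4390.8 kip·in.
M_n = 4390.8/12 = 365.90 kip·ft.

M_n ≈ 366 kip·ft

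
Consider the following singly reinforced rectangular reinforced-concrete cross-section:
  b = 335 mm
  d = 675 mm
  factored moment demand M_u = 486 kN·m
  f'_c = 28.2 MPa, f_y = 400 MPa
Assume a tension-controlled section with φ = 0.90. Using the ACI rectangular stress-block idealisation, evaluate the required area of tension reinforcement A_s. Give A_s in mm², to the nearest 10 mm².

M_n = M_u/φ = 486/0.90 = 540 kN·m.
With M_n = 0.85 f'_c a b (d − a/2), solve the quadratic for a:
a = d − √(d² − 2M_n/(0.85 f'_c b)) = 675 − √(675² − 2 × 540×10⁶/(0.85 × 28.2 × 335)) = 108.32 mm.
A_s = 0.85 f'_c a b / f_y = 0.85 × 28.2 × 108.32 × 335 / 400 = 2174.5 mm².

A_s ≈ 2170 mm²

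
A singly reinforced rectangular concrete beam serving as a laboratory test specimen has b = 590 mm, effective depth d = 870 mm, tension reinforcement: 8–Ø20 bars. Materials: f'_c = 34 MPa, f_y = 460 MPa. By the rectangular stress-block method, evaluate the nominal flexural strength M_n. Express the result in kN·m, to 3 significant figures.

M_n ≈ 966 kN·m

A_s = 8 × 314 = 2512 mm².
T = A_s f_y = 2512 × 460 = 1155520 N = 1155.52 kN.
From C = T: a = T/(0.85 f'_c b) = 1155520/(0.85 × 34 × 590) = 67.77 mm.
M_n = T(d − a/2) = 1155.52 kN × (870 − 33.885) mm = 966.15 kN·m.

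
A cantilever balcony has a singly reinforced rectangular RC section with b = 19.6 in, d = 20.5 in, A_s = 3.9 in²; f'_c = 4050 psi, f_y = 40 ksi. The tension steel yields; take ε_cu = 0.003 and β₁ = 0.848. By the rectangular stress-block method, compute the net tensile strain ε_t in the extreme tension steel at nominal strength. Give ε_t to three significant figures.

a = A_s f_y/(0.85 f'_c b) = 2.312 in.
β₁ = 0.848, so c = a/β₁ = 2.312/0.848 = 2.726 in.
From the linear strain diagram with ε_cu = 0.003: ε_t = 0.003 (d − c)/c = 0.003 × (20.5 − 2.726)/2.726 = 0.0196.
Since ε_t ≥ 0.005, the section is tension-controlled.

ε_t ≈ 0.0196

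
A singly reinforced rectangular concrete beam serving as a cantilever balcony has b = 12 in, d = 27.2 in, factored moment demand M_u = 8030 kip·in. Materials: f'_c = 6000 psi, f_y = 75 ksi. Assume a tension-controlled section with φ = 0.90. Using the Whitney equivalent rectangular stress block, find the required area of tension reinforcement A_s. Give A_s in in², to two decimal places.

M_n = M_u/φ = 8030/0.90 = 8922.22 kip·in.
From M_n = 0.85 f'_c a b (d − a/2):
a = d − √(d² − 2M_n/(0.85 f'_c b)) = 27.2 − √(27.2² − 2 × 8922.22/(0.85 × 6 × 12)) = 6.028 in.
A_s = 0.85 f'_c a b / f_y = 0.85 × 6 × 6.028 × 12 / 75 = 4.919 in².

A_s ≈ 4.92 in²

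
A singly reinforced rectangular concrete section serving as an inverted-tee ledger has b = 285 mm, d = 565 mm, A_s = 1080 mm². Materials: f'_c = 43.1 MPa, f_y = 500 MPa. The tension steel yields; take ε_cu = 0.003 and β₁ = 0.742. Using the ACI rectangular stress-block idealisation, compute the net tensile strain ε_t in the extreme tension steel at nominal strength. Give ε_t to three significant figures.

ε_t ≈ 0.0213

a = A_s f_y/(0.85 f'_c b) = 51.72 mm.
β₁ = 0.742, so c = a/β₁ = 51.72/0.742 = 69.70 mm.
From the linear strain diagram with ε_cu = 0.003: ε_t = 0.003 (d − c)/c = 0.003 × (565 − 69.70)/69.70 = 0.0213.
Since ε_t ≥ 0.005, the section is tension-controlled.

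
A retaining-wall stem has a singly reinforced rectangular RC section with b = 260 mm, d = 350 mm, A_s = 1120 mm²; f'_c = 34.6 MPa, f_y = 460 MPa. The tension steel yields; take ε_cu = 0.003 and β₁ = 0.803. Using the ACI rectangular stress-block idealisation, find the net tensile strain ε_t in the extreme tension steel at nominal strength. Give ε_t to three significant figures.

a = A_s f_y/(0.85 f'_c b) = 67.38 mm.
β₁ = 0.803, so c = a/β₁ = 67.38/0.803 = 83.91 mm.
From the linear strain diagram with ε_cu = 0.003: ε_t = 0.003 (d − c)/c = 0.003 × (350 − 83.91)/83.91 = 0.00951.
Since ε_t ≥ 0.005, the section is tension-controlled.

ε_t ≈ 0.00951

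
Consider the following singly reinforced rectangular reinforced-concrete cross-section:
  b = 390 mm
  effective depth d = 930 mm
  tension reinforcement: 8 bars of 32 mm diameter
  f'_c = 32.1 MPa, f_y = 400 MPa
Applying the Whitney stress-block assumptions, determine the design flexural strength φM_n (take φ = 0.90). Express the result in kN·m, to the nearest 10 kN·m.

A_s = 8 × 804 = 6432 mm².
T = A_s f_y = 6432 × 400 = 2572800 N = 2572.8 kN.
From C = T: a = T/(0.85 f'_c b) = 2572800/(0.85 × 32.1 × 390) = 241.78 mm.
M_n = T(d − a/2) = 2572.8 kN × (930 − 120.89) mm = 2081.68 kN·m.
φM_n = 0.90 × 2081.68 = 1873.51 kN·m.

φM_n ≈ 1870 kN·m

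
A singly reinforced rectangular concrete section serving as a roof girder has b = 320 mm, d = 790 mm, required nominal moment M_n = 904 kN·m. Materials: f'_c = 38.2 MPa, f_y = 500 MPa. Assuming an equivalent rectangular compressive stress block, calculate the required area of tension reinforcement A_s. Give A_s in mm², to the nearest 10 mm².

A_s ≈ 2480 mm²

With M_n = 0.85 f'_c a b (d − a/2), solve the quadratic for a:
a = d − √(d² − 2M_n/(0.85 f'_c b)) = 790 − √(790² − 2 × 904×10⁶/(0.85 × 38.2 × 320)) = 119.11 mm.
A_s = 0.85 f'_c a b / f_y = 0.85 × 38.2 × 119.11 × 320 / 500 = 2475.2 mm².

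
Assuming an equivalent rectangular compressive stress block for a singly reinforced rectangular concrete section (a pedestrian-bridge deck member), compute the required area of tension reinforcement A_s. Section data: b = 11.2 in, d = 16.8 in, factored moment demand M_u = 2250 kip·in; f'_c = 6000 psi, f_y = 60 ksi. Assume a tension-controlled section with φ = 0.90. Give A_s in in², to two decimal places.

M_n = M_u/φ = 2250/0.90 = 2500 kip·in.
From M_n = 0.85 f'_c a b (d − a/2):
a = d − √(d² − 2M_n/(0.85 f'_c b)) = 16.8 − √(16.8² − 2 × 2500/(0.85 × 6 × 11.2)) = 2.846 in.
A_s = 0.85 f'_c a b / f_y = 0.85 × 6 × 2.846 × 11.2 / 60 = 2.709 in².

A_s ≈ 2.71 in²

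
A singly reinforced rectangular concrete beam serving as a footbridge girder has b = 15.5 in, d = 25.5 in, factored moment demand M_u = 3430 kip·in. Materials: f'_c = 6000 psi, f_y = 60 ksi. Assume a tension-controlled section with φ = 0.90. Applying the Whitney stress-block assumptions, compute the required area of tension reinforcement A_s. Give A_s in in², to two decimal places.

M_n = M_u/φ = 3430/0.90 = 3811.11 kip·in.
From M_n = 0.85 f'_c a b (d − a/2):
a = d − √(d² − 2M_n/(0.85 f'_c b)) = 25.5 − √(25.5² − 2 × 3811.11/(0.85 × 6 × 15.5)) = 1.966 in.
A_s = 0.85 f'_c a b / f_y = 0.85 × 6 × 1.966 × 15.5 / 60 = 2.590 in².

A_s ≈ 2.59 in²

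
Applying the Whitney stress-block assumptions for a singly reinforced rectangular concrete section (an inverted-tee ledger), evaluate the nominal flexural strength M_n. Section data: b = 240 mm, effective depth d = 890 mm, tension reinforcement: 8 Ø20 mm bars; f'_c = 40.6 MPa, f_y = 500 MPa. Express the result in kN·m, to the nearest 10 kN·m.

A_s = 8 × 314 = 2512 mm².
T = A_s f_y = 2512 × 500 = 1256000 N = 1256 kN.
From C = T: a = T/(0.85 f'_c b) = 1256000/(0.85 × 40.6 × 240) = 151.65 mm.
M_n = T(d − a/2) = 1256 kN × (890 − 75.825) mm = 1022.60 kN·m.

M_n ≈ 1020 kN·m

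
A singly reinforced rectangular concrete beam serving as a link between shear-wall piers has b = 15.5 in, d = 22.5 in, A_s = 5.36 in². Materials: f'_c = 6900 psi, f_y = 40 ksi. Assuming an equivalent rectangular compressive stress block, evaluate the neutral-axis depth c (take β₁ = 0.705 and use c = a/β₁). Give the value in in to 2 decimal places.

c ≈ 3.35 in

T = A_s f_y = 5.36 × 40 = 214.4 kips.
a = T/(0.85 f'_c b) = 214.4/(0.85 × 6.9 × 15.5) = 2.3584 in.
With β₁ = 0.705, c = a/β₁ = 2.3584/0.705 = 3.35 in.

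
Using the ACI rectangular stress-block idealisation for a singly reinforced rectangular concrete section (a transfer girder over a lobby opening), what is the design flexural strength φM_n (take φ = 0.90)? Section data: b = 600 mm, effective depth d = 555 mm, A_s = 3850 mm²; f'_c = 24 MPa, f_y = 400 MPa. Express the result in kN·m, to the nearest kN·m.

T = A_s f_y = 3850 × 400 = 1540000 N = 1540 kN.
From C = T: a = T/(0.85 f'_c b) = 1540000/(0.85 × 24 × 600) = 125.82 mm.
M_n = T(d − a/2) = 1540 kN × (555 − 62.91) mm = 757.82 kN·m.
φM_n = 0.90 × 757.82 = 682.04 kN·m.

φM_n ≈ 682 kN·m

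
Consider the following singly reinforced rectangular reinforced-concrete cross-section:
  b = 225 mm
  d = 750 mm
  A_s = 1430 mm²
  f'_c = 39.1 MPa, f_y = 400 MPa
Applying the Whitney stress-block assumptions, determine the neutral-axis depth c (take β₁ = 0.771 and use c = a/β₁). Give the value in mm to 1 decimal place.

T = A_s f_y = 1430 × 400 = 572000 N = 572 kN.
Setting C = 0.85 f'_c a b equal to T: a = 572000/(0.85 × 39.1 × 225) = 76.492 mm.
With β₁ = 0.771, c = a/β₁ = 76.492/0.771 = 99.2 mm.

c ≈ 99.2 mm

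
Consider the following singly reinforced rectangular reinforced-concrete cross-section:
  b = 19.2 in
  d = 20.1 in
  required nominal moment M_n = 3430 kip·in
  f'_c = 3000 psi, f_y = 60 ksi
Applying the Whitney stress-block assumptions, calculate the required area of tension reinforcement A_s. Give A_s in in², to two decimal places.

From M_n = 0.85 f'_c a b (d − a/2):
a = d − √(d² − 2M_n/(0.85 f'_c b)) = 20.1 − √(20.1² − 2 × 3430/(0.85 × 3 × 19.2)) = 3.855 in.
A_s = 0.85 f'_c a b / f_y = 0.85 × 3 × 3.855 × 19.2 / 60 = 3.146 in².

A_s ≈ 3.15 in²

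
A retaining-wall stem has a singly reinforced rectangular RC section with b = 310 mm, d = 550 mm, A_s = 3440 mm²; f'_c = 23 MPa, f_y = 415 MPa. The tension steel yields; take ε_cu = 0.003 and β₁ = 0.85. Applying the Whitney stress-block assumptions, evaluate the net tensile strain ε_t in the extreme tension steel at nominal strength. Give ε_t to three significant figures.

a = A_s f_y/(0.85 f'_c b) = 235.56 mm.
β₁ = 0.85, so c = a/β₁ = 235.56/0.85 = 277.13 mm.
From the linear strain diagram with ε_cu = 0.003: ε_t = 0.003 (d − c)/c = 0.003 × (550 − 277.13)/277.13 = 0.00295.
ε_t < 0.004 — the section is over-reinforced for flexure under ACI limits.

ε_t ≈ 0.00295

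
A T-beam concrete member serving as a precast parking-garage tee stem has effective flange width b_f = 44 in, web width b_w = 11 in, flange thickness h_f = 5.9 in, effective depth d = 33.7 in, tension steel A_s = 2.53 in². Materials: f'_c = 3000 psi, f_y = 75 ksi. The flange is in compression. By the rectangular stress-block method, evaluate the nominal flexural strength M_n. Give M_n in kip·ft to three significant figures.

M_n ≈ 520 kip·ft

Tension: T = A_s f_y = 2.53 × 75 = 189.75 kips.
Try a within the flange: a = T/(0.85 f'_c b_f) = 189.75/(0.85 × 3 × 44) = 1.691 in.
Since a = 1.691 ≤ h_f = 5.9 in, the stress block lies entirely in the flange; analyse as a rectangular beam of width b_f.
M_n = T(d − a/2) = 189.75 × (33.7 − 0.8455) = 6234.1 kip·in.
M_n = 6234.1/12 = 519.51 kip·ft.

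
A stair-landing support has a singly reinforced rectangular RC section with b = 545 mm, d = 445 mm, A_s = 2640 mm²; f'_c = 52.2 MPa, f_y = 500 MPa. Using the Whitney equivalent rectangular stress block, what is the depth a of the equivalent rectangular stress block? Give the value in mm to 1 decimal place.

T = A_s f_y = 2640 × 500 = 1320000 N = 1320 kN.
Setting C = 0.85 f'_c a b equal to T: a = 1320000/(0.85 × 52.2 × 545) = 54.6 mm.

a ≈ 54.6 mm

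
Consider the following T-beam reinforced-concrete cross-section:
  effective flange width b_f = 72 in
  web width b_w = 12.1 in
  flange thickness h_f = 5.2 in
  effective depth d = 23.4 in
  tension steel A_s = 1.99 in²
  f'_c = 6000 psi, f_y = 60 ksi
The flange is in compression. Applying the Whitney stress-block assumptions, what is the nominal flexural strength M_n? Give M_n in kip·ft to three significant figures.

Tension: T = A_s f_y = 1.99 × 60 = 119.4 kips.
Try a within the flange: a = T/(0.85 f'_c b_f) = 119.4/(0.85 × 6 × 72) = 0.325 in.
Since a = 0.325 ≤ h_f = 5.2 in, the stress block lies entirely in the flange; analyse as a rectangular beam of width b_f.
M_n = T(d − a/2) = 119.4 × (23.4 − 0.1625) = 2774.6 kip·in.
M_n = 2774.6/12 = 231.22 kip·ft.

M_n ≈ 231 kip·ft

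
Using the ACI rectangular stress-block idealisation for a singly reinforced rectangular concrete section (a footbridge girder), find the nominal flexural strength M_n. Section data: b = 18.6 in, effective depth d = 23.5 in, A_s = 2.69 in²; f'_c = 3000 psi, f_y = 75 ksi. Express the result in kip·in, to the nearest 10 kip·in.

M_n ≈ 4310 kip·in

T = A_s f_y = 2.69 × 75 = 201.75 kips.
a = T/(0.85 f'_c b) = 201.75/(0.85 × 3 × 18.6) = 4.254 in.
M_n = T(d − a/2) = 201.75 × (23.5 − 2.127) = 4312.0 kip·in.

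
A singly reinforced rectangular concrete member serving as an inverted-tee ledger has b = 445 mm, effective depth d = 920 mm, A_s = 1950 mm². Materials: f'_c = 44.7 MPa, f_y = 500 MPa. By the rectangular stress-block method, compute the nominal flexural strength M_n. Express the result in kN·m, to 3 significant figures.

M_n ≈ 869 kN·m

T = A_s f_y = 1950 × 500 = 975000 N = 975 kN.
From C = T: a = T/(0.85 f'_c b) = 975000/(0.85 × 44.7 × 445) = 57.67 mm.
M_n = T(d − a/2) = 975 kN × (920 − 28.835) mm = 868.89 kN·m.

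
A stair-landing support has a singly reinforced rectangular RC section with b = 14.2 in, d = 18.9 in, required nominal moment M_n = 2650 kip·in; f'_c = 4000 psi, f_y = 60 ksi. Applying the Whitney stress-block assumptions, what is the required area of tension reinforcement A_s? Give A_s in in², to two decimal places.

From M_n = 0.85 f'_c a b (d − a/2):
a = d − √(d² − 2M_n/(0.85 f'_c b)) = 18.9 − √(18.9² − 2 × 2650/(0.85 × 4 × 14.2)) = 3.170 in.
A_s = 0.85 f'_c a b / f_y = 0.85 × 4 × 3.170 × 14.2 / 60 = 2.551 in².

A_s ≈ 2.55 in²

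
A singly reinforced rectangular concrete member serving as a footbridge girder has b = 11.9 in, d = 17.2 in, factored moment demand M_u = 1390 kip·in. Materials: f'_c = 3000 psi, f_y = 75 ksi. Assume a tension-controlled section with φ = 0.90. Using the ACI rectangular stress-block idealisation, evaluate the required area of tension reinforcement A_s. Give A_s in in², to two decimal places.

A_s ≈ 1.32 in²

M_n = M_u/φ = 1390/0.90 = 1544.44 kip·in.
From M_n = 0.85 f'_c a b (d − a/2):
a = d − √(d² − 2M_n/(0.85 f'_c b)) = 17.2 − √(17.2² − 2 × 1544.44/(0.85 × 3 × 11.9)) = 3.270 in.
A_s = 0.85 f'_c a b / f_y = 0.85 × 3 × 3.270 × 11.9 / 75 = 1.323 in².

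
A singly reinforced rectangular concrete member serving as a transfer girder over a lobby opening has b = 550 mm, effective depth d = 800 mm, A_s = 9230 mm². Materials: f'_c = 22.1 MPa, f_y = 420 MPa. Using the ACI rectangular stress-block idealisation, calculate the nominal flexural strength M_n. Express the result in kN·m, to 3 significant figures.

T = A_s f_y = 9230 × 420 = 3876600 N = 3876.6 kN.
From C = T: a = T/(0.85 f'_c b) = 3876600/(0.85 × 22.1 × 550) = 375.21 mm.
M_n = T(d − a/2) = 3876.6 kN × (800 − 187.605) mm = 2374.01 kN·m.

M_n ≈ 2370 kN·m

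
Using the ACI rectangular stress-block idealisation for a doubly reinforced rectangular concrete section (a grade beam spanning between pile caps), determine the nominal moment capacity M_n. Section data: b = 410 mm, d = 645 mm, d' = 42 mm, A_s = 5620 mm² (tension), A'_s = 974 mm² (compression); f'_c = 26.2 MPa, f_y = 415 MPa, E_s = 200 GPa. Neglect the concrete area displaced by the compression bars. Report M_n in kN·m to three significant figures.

Assume both tension and compression steel yield.
Net tension couple steel: A_s − A'_s = 4646 mm².
a = (A_s − A'_s) f_y / (0.85 f'_c b) = 1928090/(0.85 × 26.2 × 410) = 211.17 mm.
c = a/β₁ = 211.17/0.85 = 248.44 mm; ε'_s = 0.003(c − d')/c = 0.0025 ≥ f_y/E_s = 0.0021, so compression steel does yield.
M_n = (A_s − A'_s) f_y (d − a/2) + A'_s f_y (d − d') = [1928090 × (645 − 105.585) + 404210 × (645 − 42)] × 10⁻⁶ = 1040.04 + 243.74 = 1283.78 kN·m.

M_n ≈ 1280 kN·m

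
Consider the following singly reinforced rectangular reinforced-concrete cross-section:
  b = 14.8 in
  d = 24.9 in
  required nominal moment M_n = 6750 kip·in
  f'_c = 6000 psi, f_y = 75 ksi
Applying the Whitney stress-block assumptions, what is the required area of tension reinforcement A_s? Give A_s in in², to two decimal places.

From M_n = 0.85 f'_c a b (d − a/2):
a = d − √(d² − 2M_n/(0.85 f'_c b)) = 24.9 − √(24.9² − 2 × 6750/(0.85 × 6 × 14.8)) = 3.896 in.
A_s = 0.85 f'_c a b / f_y = 0.85 × 6 × 3.896 × 14.8 / 75 = 3.921 in².

A_s ≈ 3.92 in²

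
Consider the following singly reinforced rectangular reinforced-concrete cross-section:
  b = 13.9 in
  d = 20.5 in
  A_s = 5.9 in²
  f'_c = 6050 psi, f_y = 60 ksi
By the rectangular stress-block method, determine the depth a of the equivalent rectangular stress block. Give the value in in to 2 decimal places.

a ≈ 4.95 in

T = A_s f_y = 5.9 × 60 = 354 kips.
a = T/(0.85 f'_c b) = 354/(0.85 × 6.05 × 13.9) = 4.95 in.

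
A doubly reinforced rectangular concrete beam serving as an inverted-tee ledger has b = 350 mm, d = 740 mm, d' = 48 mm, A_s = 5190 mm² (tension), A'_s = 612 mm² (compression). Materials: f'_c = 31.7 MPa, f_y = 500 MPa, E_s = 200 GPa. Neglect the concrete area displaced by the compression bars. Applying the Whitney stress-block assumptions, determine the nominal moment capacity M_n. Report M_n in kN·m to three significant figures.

M_n ≈ 1630 kN·m

Assume both tension and compression steel yield.
Net tension couple steel: A_s − A'_s = 4578 mm².
a = (A_s − A'_s) f_y / (0.85 f'_c b) = 2289000/(0.85 × 31.7 × 350) = 242.72 mm.
c = a/β₁ = 242.72/0.824 = 294.56 mm; ε'_s = 0.003(c − d')/c = 0.0025 ≥ f_y/E_s = 0.0025, so compression steel does yield.
M_n = (A_s − A'_s) f_y (d − a/2) + A'_s f_y (d − d') = [2289000 × (740 − 121.36) + 306000 × (740 − 48)] × 10⁻⁶ = 1416.07 + 211.75 = 1627.82 kN·m.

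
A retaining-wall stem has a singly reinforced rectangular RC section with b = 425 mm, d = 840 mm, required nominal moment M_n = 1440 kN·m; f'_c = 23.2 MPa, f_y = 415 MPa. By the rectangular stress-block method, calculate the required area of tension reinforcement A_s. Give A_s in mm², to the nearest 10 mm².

A_s ≈ 4810 mm²

With M_n = 0.85 f'_c a b (d − a/2), solve the quadratic for a:
a = d − √(d² − 2M_n/(0.85 f'_c b)) = 840 − √(840² − 2 × 1440×10⁶/(0.85 × 23.2 × 425)) = 238.36 mm.
A_s = 0.85 f'_c a b / f_y = 0.85 × 23.2 × 238.36 × 425 / 415 = 4813.7 mm².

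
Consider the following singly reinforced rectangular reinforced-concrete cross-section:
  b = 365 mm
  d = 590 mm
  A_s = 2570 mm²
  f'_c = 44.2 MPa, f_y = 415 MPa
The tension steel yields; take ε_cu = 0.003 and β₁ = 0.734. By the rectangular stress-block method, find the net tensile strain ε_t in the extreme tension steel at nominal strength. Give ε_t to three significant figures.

ε_t ≈ 0.0137

a = A_s f_y/(0.85 f'_c b) = 77.78 mm.
β₁ = 0.734, so c = a/β₁ = 77.78/0.734 = 105.97 mm.
From the linear strain diagram with ε_cu = 0.003: ε_t = 0.003 (d − c)/c = 0.003 × (590 − 105.97)/105.97 = 0.0137.
Since ε_t ≥ 0.005, the section is tension-controlled.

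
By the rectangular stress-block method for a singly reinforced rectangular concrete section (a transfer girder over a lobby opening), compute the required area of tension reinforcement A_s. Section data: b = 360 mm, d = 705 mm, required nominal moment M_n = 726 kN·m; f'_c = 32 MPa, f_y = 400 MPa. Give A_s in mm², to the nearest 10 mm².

A_s ≈ 2800 mm²

With M_n = 0.85 f'_c a b (d − a/2), solve the quadratic for a:
a = d − √(d² − 2M_n/(0.85 f'_c b)) = 705 − √(705² − 2 × 726×10⁶/(0.85 × 32 × 360)) = 114.46 mm.
A_s = 0.85 f'_c a b / f_y = 0.85 × 32 × 114.46 × 360 / 400 = 2802.0 mm².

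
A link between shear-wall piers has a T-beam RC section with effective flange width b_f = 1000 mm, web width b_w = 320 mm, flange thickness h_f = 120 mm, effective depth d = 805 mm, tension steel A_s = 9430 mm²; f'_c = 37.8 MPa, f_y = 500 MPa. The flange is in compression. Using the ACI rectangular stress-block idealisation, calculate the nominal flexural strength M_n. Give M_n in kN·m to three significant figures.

M_n ≈ 3430 kN·m

Tension: T = A_s f_y = 9430 × 500 = 4715000 N.
Try a within the flange: a = T/(0.85 f'_c b_f) = 4715000/(0.85 × 37.8 × 1000) = 146.75 mm.
a = 146.75 > h_f = 120 mm: the block extends into the web. Split into flange-overhang and web parts.
C_f = 0.85 f'_c (b_f − b_w) h_f = 0.85 × 37.8 × (1000 − 320) × 120 = 2621808 N.
Remaining web compression depth: a_w = (T − C_f)/(0.85 f'_c b_w) = (4715000 − 2621808)/(0.85 × 37.8 × 320) = 203.59 mm.
M_n = C_f(d − h_f/2) + (T − C_f)(d − a_w/2) = 2621808 × (805 − 60) + 2093192 × (805 − 101.795) = 1953.25 + 1471.94 = 3425.19 × 10⁶ N·mm.
M_n = 3425.19 kN·m.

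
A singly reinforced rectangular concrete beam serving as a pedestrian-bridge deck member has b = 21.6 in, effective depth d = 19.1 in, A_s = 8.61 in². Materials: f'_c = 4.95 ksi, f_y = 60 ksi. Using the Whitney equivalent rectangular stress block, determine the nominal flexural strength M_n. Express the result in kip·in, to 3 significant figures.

M_n ≈ 8400 kip·in

T = A_s f_y = 8.61 × 60 = 516.6 kips.
a = T/(0.85 f'_c b) = 516.6/(0.85 × 4.95 × 21.6) = 5.684 in.
M_n = T(d − a/2) = 516.6 × (19.1 − 2.842) = 8398.9 kip·in.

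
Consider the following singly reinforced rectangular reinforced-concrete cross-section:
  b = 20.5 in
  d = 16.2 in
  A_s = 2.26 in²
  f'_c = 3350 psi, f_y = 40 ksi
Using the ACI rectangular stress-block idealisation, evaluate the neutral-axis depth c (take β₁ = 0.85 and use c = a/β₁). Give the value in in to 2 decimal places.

c ≈ 1.82 in

T = A_s f_y = 2.26 × 40 = 90.4 kips.
a = T/(0.85 f'_c b) = 90.4/(0.85 × 3.35 × 20.5) = 1.5486 in.
With β₁ = 0.85, c = a/β₁ = 1.5486/0.85 = 1.82 in.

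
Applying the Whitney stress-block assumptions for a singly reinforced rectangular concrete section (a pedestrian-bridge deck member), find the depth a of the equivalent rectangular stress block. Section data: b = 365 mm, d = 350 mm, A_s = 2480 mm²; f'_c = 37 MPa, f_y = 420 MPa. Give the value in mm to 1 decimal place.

a ≈ 90.7 mm

T = A_s f_y = 2480 × 420 = 1041600 N = 1041.6 kN.
Setting C = 0.85 f'_c a b equal to T: a = 1041600/(0.85 × 37 × 365) = 90.7 mm.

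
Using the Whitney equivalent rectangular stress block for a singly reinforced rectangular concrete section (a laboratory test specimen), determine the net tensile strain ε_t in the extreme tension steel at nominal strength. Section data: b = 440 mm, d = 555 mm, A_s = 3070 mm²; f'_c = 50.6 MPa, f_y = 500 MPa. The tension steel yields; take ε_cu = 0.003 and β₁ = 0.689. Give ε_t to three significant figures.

ε_t ≈ 0.0111

a = A_s f_y/(0.85 f'_c b) = 81.11 mm.
β₁ = 0.689, so c = a/β₁ = 81.11/0.689 = 117.72 mm.
From the linear strain diagram with ε_cu = 0.003: ε_t = 0.003 (d − c)/c = 0.003 × (555 − 117.72)/117.72 = 0.0111.
Since ε_t ≥ 0.005, the section is tension-controlled.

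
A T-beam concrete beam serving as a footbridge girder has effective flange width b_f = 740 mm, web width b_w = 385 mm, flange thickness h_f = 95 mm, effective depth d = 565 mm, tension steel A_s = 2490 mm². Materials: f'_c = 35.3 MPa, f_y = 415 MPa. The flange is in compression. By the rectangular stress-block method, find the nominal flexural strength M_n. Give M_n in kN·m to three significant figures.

Tension: T = A_s f_y = 2490 × 415 = 1033350 N.
Try a within the flange: a = T/(0.85 f'_c b_f) = 1033350/(0.85 × 35.3 × 740) = 46.54 mm.
Since a = 46.54 ≤ h_f = 95 mm, the stress block lies entirely in the flange; analyse as a rectangular beam of width b_f.
M_n = T(d − a/2) = 1033350 × (565 − 23.27) = 559.80 × 10⁶ N·mm.
M_n = 559.80 kN·m.

M_n ≈ 560 kN·m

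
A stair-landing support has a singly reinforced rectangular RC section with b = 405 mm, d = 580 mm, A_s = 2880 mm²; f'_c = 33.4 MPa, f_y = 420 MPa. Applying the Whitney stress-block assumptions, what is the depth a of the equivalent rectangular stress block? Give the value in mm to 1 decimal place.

a ≈ 105.2 mm

T = A_s f_y = 2880 × 420 = 1209600 N = 1209.6 kN.
Setting C = 0.85 f'_c a b equal to T: a = 1209600/(0.85 × 33.4 × 405) = 105.2 mm.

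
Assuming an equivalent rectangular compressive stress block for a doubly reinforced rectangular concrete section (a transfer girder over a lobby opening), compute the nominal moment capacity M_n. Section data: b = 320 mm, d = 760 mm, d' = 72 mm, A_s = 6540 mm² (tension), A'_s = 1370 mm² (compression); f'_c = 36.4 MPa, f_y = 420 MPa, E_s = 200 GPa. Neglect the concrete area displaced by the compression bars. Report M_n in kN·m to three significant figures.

Assume both tension and compression steel yield.
Net tension couple steel: A_s − A'_s = 5170 mm².
a = (A_s − A'_s) f_y / (0.85 f'_c b) = 2171400/(0.85 × 36.4 × 320) = 219.32 mm.
c = a/β₁ = 219.32/0.79 = 277.62 mm; ε'_s = 0.003(c − d')/c = 0.0022 ≥ f_y/E_s = 0.0021, so compression steel does yield.
M_n = (A_s − A'_s) f_y (d − a/2) + A'_s f_y (d − d') = [2171400 × (760 − 109.66) + 575400 × (760 − 72)] × 10⁻⁶ = 1412.15 + 395.88 = 1808.03 kN·m.

M_n ≈ 1810 kN·m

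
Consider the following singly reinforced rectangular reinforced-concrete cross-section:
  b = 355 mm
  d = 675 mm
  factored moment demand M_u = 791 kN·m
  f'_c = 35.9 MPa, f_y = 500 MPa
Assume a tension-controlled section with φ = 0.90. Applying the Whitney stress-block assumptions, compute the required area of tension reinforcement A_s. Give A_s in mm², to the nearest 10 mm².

A_s ≈ 2890 mm²

M_n = M_u/φ = 791/0.90 = 878.889 kN·m.
With M_n = 0.85 f'_c a b (d − a/2), solve the quadratic for a:
a = d − √(d² − 2M_n/(0.85 f'_c b)) = 675 − √(675² − 2 × 878.889×10⁶/(0.85 × 35.9 × 355)) = 133.37 mm.
A_s = 0.85 f'_c a b / f_y = 0.85 × 35.9 × 133.37 × 355 / 500 = 2889.5 mm².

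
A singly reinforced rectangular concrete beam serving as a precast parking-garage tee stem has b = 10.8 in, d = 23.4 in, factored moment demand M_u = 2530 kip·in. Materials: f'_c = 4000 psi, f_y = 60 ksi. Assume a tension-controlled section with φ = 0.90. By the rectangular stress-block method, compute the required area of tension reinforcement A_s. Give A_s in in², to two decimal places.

A_s ≈ 2.17 in²

M_n = M_u/φ = 2530/0.90 = 2811.11 kip·in.
From M_n = 0.85 f'_c a b (d − a/2):
a = d − √(d² − 2M_n/(0.85 f'_c b)) = 23.4 − √(23.4² − 2 × 2811.11/(0.85 × 4 × 10.8)) = 3.539 in.
A_s = 0.85 f'_c a b / f_y = 0.85 × 4 × 3.539 × 10.8 / 60 = 2.166 in².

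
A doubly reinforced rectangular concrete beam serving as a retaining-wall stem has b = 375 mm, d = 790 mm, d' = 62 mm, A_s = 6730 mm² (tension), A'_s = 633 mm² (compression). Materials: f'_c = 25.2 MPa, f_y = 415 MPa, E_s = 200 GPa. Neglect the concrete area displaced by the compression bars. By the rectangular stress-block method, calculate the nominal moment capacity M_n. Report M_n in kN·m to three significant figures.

M_n ≈ 1790 kN·m

Assume both tension and compression steel yield.
Net tension couple steel: A_s − A'_s = 6097 mm².
a = (A_s − A'_s) f_y / (0.85 f'_c b) = 2530255/(0.85 × 25.2 × 375) = 315.00 mm.
c = a/β₁ = 315.00/0.85 = 370.59 mm; ε'_s = 0.003(c − d')/c = 0.0025 ≥ f_y/E_s = 0.0021, so compression steel does yield.
M_n = (A_s − A'_s) f_y (d − a/2) + A'_s f_y (d − d') = [2530255 × (790 − 157.5) + 262695 × (790 − 62)] × 10⁻⁶ = 1600.39 + 191.24 = 1791.63 kN·m.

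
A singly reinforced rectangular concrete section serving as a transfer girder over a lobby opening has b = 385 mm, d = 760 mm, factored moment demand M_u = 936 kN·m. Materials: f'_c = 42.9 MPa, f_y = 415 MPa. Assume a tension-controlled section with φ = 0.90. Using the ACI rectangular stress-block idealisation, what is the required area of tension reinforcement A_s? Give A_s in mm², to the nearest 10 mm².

A_s ≈ 3540 mm²

M_n = M_u/φ = 936/0.90 = 1040 kN·m.
With M_n = 0.85 f'_c a b (d − a/2), solve the quadratic for a:
a = d − √(d² − 2M_n/(0.85 f'_c b)) = 760 − √(760² − 2 × 1040×10⁶/(0.85 × 42.9 × 385)) = 104.68 mm.
A_s = 0.85 f'_c a b / f_y = 0.85 × 42.9 × 104.68 × 385 / 415 = 3541.2 mm².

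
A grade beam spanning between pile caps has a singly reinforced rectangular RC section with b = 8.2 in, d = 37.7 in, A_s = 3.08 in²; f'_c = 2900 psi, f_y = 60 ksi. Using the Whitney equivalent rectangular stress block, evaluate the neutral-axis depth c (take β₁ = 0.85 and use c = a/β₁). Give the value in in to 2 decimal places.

T = A_s f_y = 3.08 × 60 = 184.8 kips.
a = T/(0.85 f'_c b) = 184.8/(0.85 × 2.9 × 8.2) = 9.1426 in.
With β₁ = 0.85, c = a/β₁ = 9.1426/0.85 = 10.76 in.

c ≈ 10.76 in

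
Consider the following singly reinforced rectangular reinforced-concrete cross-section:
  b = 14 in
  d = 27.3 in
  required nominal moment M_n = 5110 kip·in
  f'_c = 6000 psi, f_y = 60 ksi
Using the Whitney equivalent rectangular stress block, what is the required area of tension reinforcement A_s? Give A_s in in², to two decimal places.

A_s ≈ 3.29 in²

From M_n = 0.85 f'_c a b (d − a/2):
a = d − √(d² − 2M_n/(0.85 f'_c b)) = 27.3 − √(27.3² − 2 × 5110/(0.85 × 6 × 14)) = 2.761 in.
A_s = 0.85 f'_c a b / f_y = 0.85 × 6 × 2.761 × 14 / 60 = 3.286 in².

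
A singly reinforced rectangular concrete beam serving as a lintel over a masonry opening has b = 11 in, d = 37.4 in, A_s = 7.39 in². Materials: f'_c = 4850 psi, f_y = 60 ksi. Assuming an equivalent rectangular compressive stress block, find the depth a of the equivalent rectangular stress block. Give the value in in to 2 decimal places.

a ≈ 9.78 in

T = A_s f_y = 7.39 × 60 = 443.4 kips.
a = T/(0.85 f'_c b) = 443.4/(0.85 × 4.85 × 11) = 9.78 in.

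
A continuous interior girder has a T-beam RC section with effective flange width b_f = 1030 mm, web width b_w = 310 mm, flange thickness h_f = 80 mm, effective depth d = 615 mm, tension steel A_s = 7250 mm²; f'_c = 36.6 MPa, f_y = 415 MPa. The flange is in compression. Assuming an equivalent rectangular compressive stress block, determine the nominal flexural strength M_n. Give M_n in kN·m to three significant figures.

Tension: T = A_s f_y = 7250 × 415 = 3008750 N.
Try a within the flange: a = T/(0.85 f'_c b_f) = 3008750/(0.85 × 36.6 × 1030) = 93.90 mm.
a = 93.90 > h_f = 80 mm: the block extends into the web. Split into flange-overhang and web parts.
C_f = 0.85 f'_c (b_f − b_w) h_f = 0.85 × 36.6 × (1030 − 310) × 80 = 1791936 N.
Remaining web compression depth: a_w = (T − C_f)/(0.85 f'_c b_w) = (3008750 − 1791936)/(0.85 × 36.6 × 310) = 126.17 mm.
M_n = C_f(d − h_f/2) + (T − C_f)(d − a_w/2) = 1791936 × (615 − 40) + 1216814 × (615 − 63.085) = 1030.36 + 671.58 = 1701.94 × 10⁶ N·mm.
M_n = 1701.94 kN·m.

M_n ≈ 1700 kN·m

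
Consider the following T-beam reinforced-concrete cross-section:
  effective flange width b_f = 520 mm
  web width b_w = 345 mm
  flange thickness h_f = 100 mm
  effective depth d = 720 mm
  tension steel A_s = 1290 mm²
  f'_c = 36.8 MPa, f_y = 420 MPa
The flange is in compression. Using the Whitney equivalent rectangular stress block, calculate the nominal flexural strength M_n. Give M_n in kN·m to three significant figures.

Tension: T = A_s f_y = 1290 × 420 = 541800 N.
Try a within the flange: a = T/(0.85 f'_c b_f) = 541800/(0.85 × 36.8 × 520) = 33.31 mm.
Since a = 33.31 ≤ h_f = 100 mm, the stress block lies entirely in the flange; analyse as a rectangular beam of width b_f.
M_n = T(d − a/2) = 541800 × (720 − 16.655) = 381.07 × 10⁶ N·mm.
M_n = 381.07 kN·m.

M_n ≈ 381 kN·m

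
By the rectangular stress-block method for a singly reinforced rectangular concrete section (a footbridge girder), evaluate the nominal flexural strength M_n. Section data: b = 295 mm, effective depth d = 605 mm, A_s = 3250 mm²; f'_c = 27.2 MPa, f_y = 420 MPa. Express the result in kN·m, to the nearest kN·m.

M_n ≈ 689 kN·m

T = A_s f_y = 3250 × 420 = 1365000 N = 1365 kN.
From C = T: a = T/(0.85 f'_c b) = 1365000/(0.85 × 27.2 × 295) = 200.13 mm.
M_n = T(d − a/2) = 1365 kN × (605 − 100.065) mm = 689.24 kN·m.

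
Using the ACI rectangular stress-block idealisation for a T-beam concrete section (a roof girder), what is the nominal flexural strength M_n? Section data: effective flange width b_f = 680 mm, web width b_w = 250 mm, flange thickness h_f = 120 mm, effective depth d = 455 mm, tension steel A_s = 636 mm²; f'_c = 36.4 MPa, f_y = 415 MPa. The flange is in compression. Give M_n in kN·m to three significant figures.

M_n ≈ 118 kN·m

Tension: T = A_s f_y = 636 × 415 = 263940 N.
Try a within the flange: a = T/(0.85 f'_c b_f) = 263940/(0.85 × 36.4 × 680) = 12.55 mm.
Since a = 12.55 ≤ h_f = 120 mm, the stress block lies entirely in the flange; analyse as a rectangular beam of width b_f.
M_n = T(d − a/2) = 263940 × (455 − 6.275) = 118.44 × 10⁶ N·mm.
M_n = 118.44 kN·m.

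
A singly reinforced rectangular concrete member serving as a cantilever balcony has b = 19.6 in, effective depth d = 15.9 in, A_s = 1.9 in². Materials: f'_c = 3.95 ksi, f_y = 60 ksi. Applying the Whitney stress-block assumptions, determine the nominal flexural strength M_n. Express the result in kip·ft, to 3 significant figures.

T = A_s f_y = 1.9 × 60 = 114 kips.
a = T/(0.85 f'_c b) = 114/(0.85 × 3.95 × 19.6) = 1.732 in.
M_n = T(d − a/2) = 114 × (15.9 − 0.866) = 1713.9 kip·in = 1713.9/12 = 142.83 kip·ft.

M_n ≈ 143 kip·ft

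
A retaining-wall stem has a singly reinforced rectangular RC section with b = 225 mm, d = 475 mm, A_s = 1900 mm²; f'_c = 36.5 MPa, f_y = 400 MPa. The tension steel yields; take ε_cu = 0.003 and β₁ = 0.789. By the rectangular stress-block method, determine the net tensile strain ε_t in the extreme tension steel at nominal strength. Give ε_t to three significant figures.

ε_t ≈ 0.00733

a = A_s f_y/(0.85 f'_c b) = 108.87 mm.
β₁ = 0.789, so c = a/β₁ = 108.87/0.789 = 137.98 mm.
From the linear strain diagram with ε_cu = 0.003: ε_t = 0.003 (d − c)/c = 0.003 × (475 − 137.98)/137.98 = 0.00733.
Since ε_t ≥ 0.005, the section is tension-controlled.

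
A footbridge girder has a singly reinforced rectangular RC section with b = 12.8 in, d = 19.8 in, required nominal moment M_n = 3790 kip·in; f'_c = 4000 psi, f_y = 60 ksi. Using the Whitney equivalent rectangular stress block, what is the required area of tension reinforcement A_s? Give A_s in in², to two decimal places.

A_s ≈ 3.66 in²

From M_n = 0.85 f'_c a b (d − a/2):
a = d − √(d² − 2M_n/(0.85 f'_c b)) = 19.8 − √(19.8² − 2 × 3790/(0.85 × 4 × 12.8)) = 5.040 in.
A_s = 0.85 f'_c a b / f_y = 0.85 × 4 × 5.040 × 12.8 / 60 = 3.656 in².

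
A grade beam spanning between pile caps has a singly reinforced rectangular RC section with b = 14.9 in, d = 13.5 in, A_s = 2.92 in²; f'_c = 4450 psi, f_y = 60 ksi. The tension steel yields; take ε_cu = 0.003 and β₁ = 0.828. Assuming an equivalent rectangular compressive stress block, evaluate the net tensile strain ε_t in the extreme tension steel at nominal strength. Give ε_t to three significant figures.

a = A_s f_y/(0.85 f'_c b) = 3.109 in.
β₁ = 0.828, so c = a/β₁ = 3.109/0.828 = 3.755 in.
From the linear strain diagram with ε_cu = 0.003: ε_t = 0.003 (d − c)/c = 0.003 × (13.5 − 3.755)/3.755 = 0.00779.
Since ε_t ≥ 0.005, the section is tension-controlled.

ε_t ≈ 0.00779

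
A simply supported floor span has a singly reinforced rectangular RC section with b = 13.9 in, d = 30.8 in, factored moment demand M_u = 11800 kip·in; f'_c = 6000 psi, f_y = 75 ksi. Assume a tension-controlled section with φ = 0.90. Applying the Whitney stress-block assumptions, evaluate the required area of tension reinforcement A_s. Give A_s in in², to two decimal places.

A_s ≈ 6.37 in²

M_n = M_u/φ = 11800/0.90 = 13111.1 kip·in.
From M_n = 0.85 f'_c a b (d − a/2):
a = d − √(d² − 2M_n/(0.85 f'_c b)) = 30.8 − √(30.8² − 2 × 13111.1/(0.85 × 6 × 13.9)) = 6.743 in.
A_s = 0.85 f'_c a b / f_y = 0.85 × 6 × 6.743 × 13.9 / 75 = 6.373 in².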